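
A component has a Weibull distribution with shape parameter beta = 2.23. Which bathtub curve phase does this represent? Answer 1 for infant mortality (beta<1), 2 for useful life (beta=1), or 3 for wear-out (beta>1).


beta = 2.23
Compare beta to 1:
beta < 1 => infant mortality (phase 1)
beta = 1 => useful life (phase 2)
beta > 1 => wear-out (phase 3)
Since beta = 2.23, this is wear-out (increasing failure rate)
Phase = 3

3


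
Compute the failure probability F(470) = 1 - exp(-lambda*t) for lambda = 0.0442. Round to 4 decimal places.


lambda = 0.0442, t = 470
lambda * t = 20.774
exp(-20.774) = 0.0
F(t) = 1 - 0.0
F(t) = 1.0

1.0


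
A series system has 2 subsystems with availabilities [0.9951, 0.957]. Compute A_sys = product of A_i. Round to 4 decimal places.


Subsystems: [0.9951, 0.957]
After subsystem 1 (A=0.9951): product = 0.9951
After subsystem 2 (A=0.957): product = 0.9523
A_sys = 0.9523

0.9523


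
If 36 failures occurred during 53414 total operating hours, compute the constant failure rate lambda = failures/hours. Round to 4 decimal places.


failures = 36
total_hours = 53414
lambda = 36 / 53414
lambda = 0.0007

0.0007


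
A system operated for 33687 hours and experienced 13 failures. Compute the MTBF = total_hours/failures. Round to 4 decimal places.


total_hours = 33687
failures = 13
MTBF = 33687 / 13
MTBF = 2591.3077

2591.3077


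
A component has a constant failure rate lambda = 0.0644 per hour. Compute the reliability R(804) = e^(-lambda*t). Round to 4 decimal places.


lambda = 0.0644
t = 804
lambda * t = 51.7776
R(t) = e^(-51.7776)
R(t) = 0.0

0.0


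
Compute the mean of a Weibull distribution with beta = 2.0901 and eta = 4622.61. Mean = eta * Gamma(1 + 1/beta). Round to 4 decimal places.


beta = 2.0901, eta = 4622.61
1/beta = 0.4784
1 + 1/beta = 1.4784
Gamma(1.4784) = 0.8857
Mean = 4622.61 * 0.8857
Mean = 4094.3553

4094.3553


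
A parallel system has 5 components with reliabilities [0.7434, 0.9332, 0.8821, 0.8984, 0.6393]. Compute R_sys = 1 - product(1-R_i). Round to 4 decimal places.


Components: [0.7434, 0.9332, 0.8821, 0.8984, 0.6393]
(1 - 0.7434) = 0.2566, running product = 0.2566
(1 - 0.9332) = 0.0668, running product = 0.0171
(1 - 0.8821) = 0.1179, running product = 0.002
(1 - 0.8984) = 0.1016, running product = 0.0002
(1 - 0.6393) = 0.3607, running product = 0.0001
Product of (1-R_i) = 0.0001
R_sys = 1 - 0.0001 = 0.9999

0.9999


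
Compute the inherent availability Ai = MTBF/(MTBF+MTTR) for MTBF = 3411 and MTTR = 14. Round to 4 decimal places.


MTBF = 3411
MTTR = 14
MTBF + MTTR = 3425
Ai = 3411 / 3425
Ai = 0.9959

0.9959


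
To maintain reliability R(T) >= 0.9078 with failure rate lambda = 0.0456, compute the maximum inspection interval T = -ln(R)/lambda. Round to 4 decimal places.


R_target = 0.9078
lambda = 0.0456
-ln(0.9078) = 0.0967
T = 0.0967 / 0.0456
T = 2.1213

2.1213


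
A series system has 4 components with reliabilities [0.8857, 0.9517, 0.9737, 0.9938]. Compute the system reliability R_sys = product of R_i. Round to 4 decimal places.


Components: [0.8857, 0.9517, 0.9737, 0.9938]
After component 1 (R=0.8857): product = 0.8857
After component 2 (R=0.9517): product = 0.8429
After component 3 (R=0.9737): product = 0.8208
After component 4 (R=0.9938): product = 0.8157
R_sys = 0.8157

0.8157


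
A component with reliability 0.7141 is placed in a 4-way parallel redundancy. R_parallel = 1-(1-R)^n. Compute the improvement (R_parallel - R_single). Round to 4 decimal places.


R_single = 0.7141, n = 4
1 - R_single = 0.2859
(1 - R_single)^n = 0.2859^4 = 0.0067
R_parallel = 1 - 0.0067 = 0.9933
Improvement = 0.9933 - 0.7141
Improvement = 0.2792

0.2792


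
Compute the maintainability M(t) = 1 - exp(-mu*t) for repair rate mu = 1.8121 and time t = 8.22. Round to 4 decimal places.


mu = 1.8121, t = 8.22
mu * t = 1.8121 * 8.22 = 14.8955
exp(-14.8955) = 0.0
M(t) = 1 - 0.0
M(t) = 1.0

1.0


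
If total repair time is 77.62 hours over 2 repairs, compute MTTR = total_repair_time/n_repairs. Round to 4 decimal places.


total_repair_time = 77.62
n_repairs = 2
MTTR = 77.62 / 2
MTTR = 38.81

38.81


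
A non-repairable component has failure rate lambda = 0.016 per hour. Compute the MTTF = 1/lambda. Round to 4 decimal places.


lambda = 0.016
MTTF = 1 / 0.016
MTTF = 62.5

62.5


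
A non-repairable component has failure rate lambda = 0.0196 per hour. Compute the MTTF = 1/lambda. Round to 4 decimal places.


lambda = 0.0196
MTTF = 1 / 0.0196
MTTF = 51.0204

51.0204


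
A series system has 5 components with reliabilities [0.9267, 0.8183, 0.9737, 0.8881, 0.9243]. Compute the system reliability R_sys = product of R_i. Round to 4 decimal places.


Components: [0.9267, 0.8183, 0.9737, 0.8881, 0.9243]
After component 1 (R=0.9267): product = 0.9267
After component 2 (R=0.8183): product = 0.7583
After component 3 (R=0.9737): product = 0.7384
After component 4 (R=0.8881): product = 0.6558
After component 5 (R=0.9243): product = 0.6061
R_sys = 0.6061

0.6061


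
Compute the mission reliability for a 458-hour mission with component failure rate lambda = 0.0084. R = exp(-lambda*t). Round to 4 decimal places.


lambda = 0.0084
mission_time = 458
lambda * t = 0.0084 * 458 = 3.8472
R = exp(-3.8472)
R = 0.0213

0.0213


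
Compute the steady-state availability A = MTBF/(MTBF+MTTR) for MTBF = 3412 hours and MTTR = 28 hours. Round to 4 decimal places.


MTBF = 3412
MTTR = 28
MTBF + MTTR = 3440
A = 3412 / 3440
A = 0.9919

0.9919


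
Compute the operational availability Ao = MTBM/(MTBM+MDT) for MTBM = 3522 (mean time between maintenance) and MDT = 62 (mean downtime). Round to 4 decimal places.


MTBM = 3522
MDT = 62
MTBM + MDT = 3584
Ao = 3522 / 3584
Ao = 0.9827

0.9827


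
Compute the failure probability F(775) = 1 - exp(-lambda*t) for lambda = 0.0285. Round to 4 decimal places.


lambda = 0.0285, t = 775
lambda * t = 22.0875
exp(-22.0875) = 0.0
F(t) = 1 - 0.0
F(t) = 1.0

1.0


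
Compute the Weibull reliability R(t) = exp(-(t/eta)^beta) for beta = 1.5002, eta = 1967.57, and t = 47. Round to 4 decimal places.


beta = 1.5002, eta = 1967.57, t = 47
t/eta = 47 / 1967.57 = 0.0239
(t/eta)^beta = 0.0239^1.5002 = 0.0037
R(t) = exp(-0.0037)
R(t) = 0.9963

0.9963


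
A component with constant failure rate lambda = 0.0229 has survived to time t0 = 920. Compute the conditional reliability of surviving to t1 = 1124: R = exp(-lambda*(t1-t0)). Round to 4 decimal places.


lambda = 0.0229
t0 = 920, t1 = 1124
t1 - t0 = 204
lambda * (t1-t0) = 0.0229 * 204 = 4.6716
R = exp(-4.6716)
R = 0.0094

0.0094


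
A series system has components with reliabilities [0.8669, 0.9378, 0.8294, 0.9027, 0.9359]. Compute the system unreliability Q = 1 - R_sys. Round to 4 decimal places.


Components: [0.8669, 0.9378, 0.8294, 0.9027, 0.9359]
After component 1: product = 0.8669
After component 2: product = 0.813
After component 3: product = 0.6743
After component 4: product = 0.6087
After component 5: product = 0.5697
R_sys = 0.5697
Q = 1 - 0.5697 = 0.4303

0.4303


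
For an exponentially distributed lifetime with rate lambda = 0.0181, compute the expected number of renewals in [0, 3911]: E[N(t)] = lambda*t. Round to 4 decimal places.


lambda = 0.0181
t = 3911
E[N(t)] = lambda * t
E[N(t)] = 0.0181 * 3911
E[N(t)] = 70.7891

70.7891


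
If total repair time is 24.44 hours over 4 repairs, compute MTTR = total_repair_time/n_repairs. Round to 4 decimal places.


total_repair_time = 24.44
n_repairs = 4
MTTR = 24.44 / 4
MTTR = 6.11

6.11


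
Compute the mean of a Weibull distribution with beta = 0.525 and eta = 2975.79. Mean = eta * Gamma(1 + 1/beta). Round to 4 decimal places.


beta = 0.525, eta = 2975.79
1/beta = 1.9048
1 + 1/beta = 2.9048
Gamma(2.9048) = 1.8351
Mean = 2975.79 * 1.8351
Mean = 5460.7503

5460.7503


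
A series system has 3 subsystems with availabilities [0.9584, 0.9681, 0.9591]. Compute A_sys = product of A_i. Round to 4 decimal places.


Subsystems: [0.9584, 0.9681, 0.9591]
After subsystem 1 (A=0.9584): product = 0.9584
After subsystem 2 (A=0.9681): product = 0.9278
After subsystem 3 (A=0.9591): product = 0.8899
A_sys = 0.8899

0.8899


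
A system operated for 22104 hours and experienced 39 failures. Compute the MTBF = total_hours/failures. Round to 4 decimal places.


total_hours = 22104
failures = 39
MTBF = 22104 / 39
MTBF = 566.7692

566.7692


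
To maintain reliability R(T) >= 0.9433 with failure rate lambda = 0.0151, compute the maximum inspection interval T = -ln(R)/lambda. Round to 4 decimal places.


R_target = 0.9433
lambda = 0.0151
-ln(0.9433) = 0.0584
T = 0.0584 / 0.0151
T = 3.8656

3.8656


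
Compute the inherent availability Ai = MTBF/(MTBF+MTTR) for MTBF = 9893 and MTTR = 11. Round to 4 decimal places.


MTBF = 9893
MTTR = 11
MTBF + MTTR = 9904
Ai = 9893 / 9904
Ai = 0.9989

0.9989


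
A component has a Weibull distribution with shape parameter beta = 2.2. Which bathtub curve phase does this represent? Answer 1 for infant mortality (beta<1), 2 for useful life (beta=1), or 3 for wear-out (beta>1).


beta = 2.2
Compare beta to 1:
beta < 1 => infant mortality (phase 1)
beta = 1 => useful life (phase 2)
beta > 1 => wear-out (phase 3)
Since beta = 2.2, this is wear-out (increasing failure rate)
Phase = 3

3


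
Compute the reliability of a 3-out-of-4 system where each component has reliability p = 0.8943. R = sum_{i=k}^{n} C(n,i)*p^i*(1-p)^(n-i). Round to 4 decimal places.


k = 3, n = 4, p = 0.8943
i=3: C(4,3)=4 * 0.8943^3 * 0.1057^1 = 0.3024
i=4: C(4,4)=1 * 0.8943^4 * 0.1057^0 = 0.6396
R = sum of terms = 0.942

0.942


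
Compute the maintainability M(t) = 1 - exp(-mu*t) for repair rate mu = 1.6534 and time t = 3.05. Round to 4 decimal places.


mu = 1.6534, t = 3.05
mu * t = 1.6534 * 3.05 = 5.0429
exp(-5.0429) = 0.0065
M(t) = 1 - 0.0065
M(t) = 0.9935

0.9935


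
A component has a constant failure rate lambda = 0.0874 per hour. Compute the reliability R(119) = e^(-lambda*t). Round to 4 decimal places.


lambda = 0.0874
t = 119
lambda * t = 10.4006
R(t) = e^(-10.4006)
R(t) = 0.0

0.0


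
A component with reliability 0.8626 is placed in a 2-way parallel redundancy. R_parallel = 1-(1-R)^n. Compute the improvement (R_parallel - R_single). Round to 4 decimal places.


R_single = 0.8626, n = 2
1 - R_single = 0.1374
(1 - R_single)^n = 0.1374^2 = 0.0189
R_parallel = 1 - 0.0189 = 0.9811
Improvement = 0.9811 - 0.8626
Improvement = 0.1185

0.1185


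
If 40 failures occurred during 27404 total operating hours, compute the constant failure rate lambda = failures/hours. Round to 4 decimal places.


failures = 40
total_hours = 27404
lambda = 40 / 27404
lambda = 0.0015

0.0015


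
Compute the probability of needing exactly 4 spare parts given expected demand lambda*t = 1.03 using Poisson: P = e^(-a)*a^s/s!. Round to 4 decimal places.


a = 1.03, s = 4
e^(-a) = e^(-1.03) = 0.357
a^s = 1.03^4 = 1.1255
s! = 24
P = 0.357 * 1.1255 / 24
P = 0.0167

0.0167


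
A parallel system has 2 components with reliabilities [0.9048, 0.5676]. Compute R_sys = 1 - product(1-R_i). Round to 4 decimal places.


Components: [0.9048, 0.5676]
(1 - 0.9048) = 0.0952, running product = 0.0952
(1 - 0.5676) = 0.4324, running product = 0.0412
Product of (1-R_i) = 0.0412
R_sys = 1 - 0.0412 = 0.9588

0.9588


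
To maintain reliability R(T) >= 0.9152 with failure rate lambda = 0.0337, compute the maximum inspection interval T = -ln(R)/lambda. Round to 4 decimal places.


R_target = 0.9152
lambda = 0.0337
-ln(0.9152) = 0.0886
T = 0.0886 / 0.0337
T = 2.6295

2.6295


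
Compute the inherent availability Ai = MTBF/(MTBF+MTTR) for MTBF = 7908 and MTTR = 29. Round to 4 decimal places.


MTBF = 7908
MTTR = 29
MTBF + MTTR = 7937
Ai = 7908 / 7937
Ai = 0.9963

0.9963


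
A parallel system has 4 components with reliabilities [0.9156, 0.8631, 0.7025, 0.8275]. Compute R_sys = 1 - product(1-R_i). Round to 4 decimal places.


Components: [0.9156, 0.8631, 0.7025, 0.8275]
(1 - 0.9156) = 0.0844, running product = 0.0844
(1 - 0.8631) = 0.1369, running product = 0.0116
(1 - 0.7025) = 0.2975, running product = 0.0034
(1 - 0.8275) = 0.1725, running product = 0.0006
Product of (1-R_i) = 0.0006
R_sys = 1 - 0.0006 = 0.9994

0.9994


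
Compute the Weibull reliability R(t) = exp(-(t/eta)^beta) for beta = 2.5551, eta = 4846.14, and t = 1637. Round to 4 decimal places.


beta = 2.5551, eta = 4846.14, t = 1637
t/eta = 1637 / 4846.14 = 0.3378
(t/eta)^beta = 0.3378^2.5551 = 0.0625
R(t) = exp(-0.0625)
R(t) = 0.9394

0.9394


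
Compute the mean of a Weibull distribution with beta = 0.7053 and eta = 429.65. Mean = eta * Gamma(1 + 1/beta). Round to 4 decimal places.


beta = 0.7053, eta = 429.65
1/beta = 1.4178
1 + 1/beta = 2.4178
Gamma(2.4178) = 1.2568
Mean = 429.65 * 1.2568
Mean = 539.9936

539.9936


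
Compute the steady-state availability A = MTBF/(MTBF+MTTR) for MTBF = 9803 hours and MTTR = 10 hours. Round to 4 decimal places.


MTBF = 9803
MTTR = 10
MTBF + MTTR = 9813
A = 9803 / 9813
A = 0.999

0.999


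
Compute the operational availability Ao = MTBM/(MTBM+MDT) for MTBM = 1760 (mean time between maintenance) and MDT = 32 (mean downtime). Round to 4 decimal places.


MTBM = 1760
MDT = 32
MTBM + MDT = 1792
Ao = 1760 / 1792
Ao = 0.9821

0.9821


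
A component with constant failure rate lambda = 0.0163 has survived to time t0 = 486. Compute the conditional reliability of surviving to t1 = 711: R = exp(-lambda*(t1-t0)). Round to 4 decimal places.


lambda = 0.0163
t0 = 486, t1 = 711
t1 - t0 = 225
lambda * (t1-t0) = 0.0163 * 225 = 3.6675
R = exp(-3.6675)
R = 0.0255

0.0255


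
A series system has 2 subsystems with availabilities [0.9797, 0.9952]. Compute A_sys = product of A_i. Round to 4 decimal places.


Subsystems: [0.9797, 0.9952]
After subsystem 1 (A=0.9797): product = 0.9797
After subsystem 2 (A=0.9952): product = 0.975
A_sys = 0.975

0.975


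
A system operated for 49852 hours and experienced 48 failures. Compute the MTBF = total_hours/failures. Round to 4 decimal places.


total_hours = 49852
failures = 48
MTBF = 49852 / 48
MTBF = 1038.5833

1038.5833


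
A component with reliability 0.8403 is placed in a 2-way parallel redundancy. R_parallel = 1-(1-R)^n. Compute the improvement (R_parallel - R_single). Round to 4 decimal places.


R_single = 0.8403, n = 2
1 - R_single = 0.1597
(1 - R_single)^n = 0.1597^2 = 0.0255
R_parallel = 1 - 0.0255 = 0.9745
Improvement = 0.9745 - 0.8403
Improvement = 0.1342

0.1342


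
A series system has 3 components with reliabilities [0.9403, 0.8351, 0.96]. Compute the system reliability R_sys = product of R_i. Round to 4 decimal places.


Components: [0.9403, 0.8351, 0.96]
After component 1 (R=0.9403): product = 0.9403
After component 2 (R=0.8351): product = 0.7852
After component 3 (R=0.96): product = 0.7538
R_sys = 0.7538

0.7538


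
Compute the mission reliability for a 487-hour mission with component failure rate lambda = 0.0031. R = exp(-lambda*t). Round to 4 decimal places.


lambda = 0.0031
mission_time = 487
lambda * t = 0.0031 * 487 = 1.5097
R = exp(-1.5097)
R = 0.221

0.221


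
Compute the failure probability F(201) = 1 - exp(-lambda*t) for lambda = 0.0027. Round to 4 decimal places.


lambda = 0.0027, t = 201
lambda * t = 0.5427
exp(-0.5427) = 0.5812
F(t) = 1 - 0.5812
F(t) = 0.4188

0.4188


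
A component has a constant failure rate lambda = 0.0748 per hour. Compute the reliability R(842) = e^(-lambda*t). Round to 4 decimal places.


lambda = 0.0748
t = 842
lambda * t = 62.9816
R(t) = e^(-62.9816)
R(t) = 0.0

0.0


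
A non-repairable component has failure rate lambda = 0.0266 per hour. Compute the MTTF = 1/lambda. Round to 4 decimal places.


lambda = 0.0266
MTTF = 1 / 0.0266
MTTF = 37.594

37.594


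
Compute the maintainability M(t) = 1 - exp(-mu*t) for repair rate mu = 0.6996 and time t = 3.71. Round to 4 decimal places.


mu = 0.6996, t = 3.71
mu * t = 0.6996 * 3.71 = 2.5955
exp(-2.5955) = 0.0746
M(t) = 1 - 0.0746
M(t) = 0.9254

0.9254


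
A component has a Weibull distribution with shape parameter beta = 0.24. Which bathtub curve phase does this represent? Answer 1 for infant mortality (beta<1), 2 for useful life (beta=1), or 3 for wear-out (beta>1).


beta = 0.24
Compare beta to 1:
beta < 1 => infant mortality (phase 1)
beta = 1 => useful life (phase 2)
beta > 1 => wear-out (phase 3)
Since beta = 0.24, this is infant mortality (decreasing failure rate)
Phase = 1

1


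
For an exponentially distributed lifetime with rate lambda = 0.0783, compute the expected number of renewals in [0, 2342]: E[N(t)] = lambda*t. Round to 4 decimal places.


lambda = 0.0783
t = 2342
E[N(t)] = lambda * t
E[N(t)] = 0.0783 * 2342
E[N(t)] = 183.3786

183.3786


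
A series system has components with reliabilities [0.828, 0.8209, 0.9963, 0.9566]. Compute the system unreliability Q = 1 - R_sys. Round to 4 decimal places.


Components: [0.828, 0.8209, 0.9963, 0.9566]
After component 1: product = 0.828
After component 2: product = 0.6797
After component 3: product = 0.6772
After component 4: product = 0.6478
R_sys = 0.6478
Q = 1 - 0.6478 = 0.3522

0.3522


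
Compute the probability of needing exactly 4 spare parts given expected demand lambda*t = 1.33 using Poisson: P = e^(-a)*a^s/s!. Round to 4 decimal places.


a = 1.33, s = 4
e^(-a) = e^(-1.33) = 0.2645
a^s = 1.33^4 = 3.129
s! = 24
P = 0.2645 * 3.129 / 24
P = 0.0345

0.0345


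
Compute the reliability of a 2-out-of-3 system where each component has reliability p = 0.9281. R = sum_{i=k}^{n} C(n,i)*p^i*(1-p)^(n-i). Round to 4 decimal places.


k = 2, n = 3, p = 0.9281
i=2: C(3,2)=3 * 0.9281^2 * 0.0719^1 = 0.1858
i=3: C(3,3)=1 * 0.9281^3 * 0.0719^0 = 0.7994
R = sum of terms = 0.9852

0.9852


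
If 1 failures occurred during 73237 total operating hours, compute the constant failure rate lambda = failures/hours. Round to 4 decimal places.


failures = 1
total_hours = 73237
lambda = 1 / 73237
lambda = 0.0

0.0


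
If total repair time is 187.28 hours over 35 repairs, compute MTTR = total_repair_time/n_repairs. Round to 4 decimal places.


total_repair_time = 187.28
n_repairs = 35
MTTR = 187.28 / 35
MTTR = 5.3509

5.3509


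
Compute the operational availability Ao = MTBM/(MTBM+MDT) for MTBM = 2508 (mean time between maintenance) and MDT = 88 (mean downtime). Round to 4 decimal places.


MTBM = 2508
MDT = 88
MTBM + MDT = 2596
Ao = 2508 / 2596
Ao = 0.9661

0.9661


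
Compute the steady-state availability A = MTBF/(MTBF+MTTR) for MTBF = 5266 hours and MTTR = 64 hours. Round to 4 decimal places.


MTBF = 5266
MTTR = 64
MTBF + MTTR = 5330
A = 5266 / 5330
A = 0.988

0.988


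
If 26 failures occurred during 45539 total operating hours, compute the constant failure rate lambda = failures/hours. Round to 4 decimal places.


failures = 26
total_hours = 45539
lambda = 26 / 45539
lambda = 0.0006

0.0006


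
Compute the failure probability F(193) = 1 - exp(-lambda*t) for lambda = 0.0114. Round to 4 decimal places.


lambda = 0.0114, t = 193
lambda * t = 2.2002
exp(-2.2002) = 0.1108
F(t) = 1 - 0.1108
F(t) = 0.8892

0.8892


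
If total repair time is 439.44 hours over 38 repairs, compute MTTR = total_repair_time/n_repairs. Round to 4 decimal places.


total_repair_time = 439.44
n_repairs = 38
MTTR = 439.44 / 38
MTTR = 11.5642

11.5642


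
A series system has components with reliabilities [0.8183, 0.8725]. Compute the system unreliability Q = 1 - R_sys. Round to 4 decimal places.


Components: [0.8183, 0.8725]
After component 1: product = 0.8183
After component 2: product = 0.714
R_sys = 0.714
Q = 1 - 0.714 = 0.286

0.286


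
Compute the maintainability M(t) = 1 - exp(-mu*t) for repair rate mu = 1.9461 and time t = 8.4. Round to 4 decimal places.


mu = 1.9461, t = 8.4
mu * t = 1.9461 * 8.4 = 16.3472
exp(-16.3472) = 0.0
M(t) = 1 - 0.0
M(t) = 1.0

1.0


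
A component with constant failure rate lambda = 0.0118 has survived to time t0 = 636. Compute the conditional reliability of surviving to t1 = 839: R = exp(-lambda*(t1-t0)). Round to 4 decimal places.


lambda = 0.0118
t0 = 636, t1 = 839
t1 - t0 = 203
lambda * (t1-t0) = 0.0118 * 203 = 2.3954
R = exp(-2.3954)
R = 0.0911

0.0911


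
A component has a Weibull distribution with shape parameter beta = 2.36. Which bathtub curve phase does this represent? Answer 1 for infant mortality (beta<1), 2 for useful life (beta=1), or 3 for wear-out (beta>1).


beta = 2.36
Compare beta to 1:
beta < 1 => infant mortality (phase 1)
beta = 1 => useful life (phase 2)
beta > 1 => wear-out (phase 3)
Since beta = 2.36, this is wear-out (increasing failure rate)
Phase = 3

3


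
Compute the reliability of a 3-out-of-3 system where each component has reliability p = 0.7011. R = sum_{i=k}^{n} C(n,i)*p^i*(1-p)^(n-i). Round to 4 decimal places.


k = 3, n = 3, p = 0.7011
i=3: C(3,3)=1 * 0.7011^3 * 0.2989^0 = 0.3446
R = sum of terms = 0.3446

0.3446


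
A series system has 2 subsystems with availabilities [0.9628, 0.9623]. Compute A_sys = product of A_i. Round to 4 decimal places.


Subsystems: [0.9628, 0.9623]
After subsystem 1 (A=0.9628): product = 0.9628
After subsystem 2 (A=0.9623): product = 0.9265
A_sys = 0.9265

0.9265


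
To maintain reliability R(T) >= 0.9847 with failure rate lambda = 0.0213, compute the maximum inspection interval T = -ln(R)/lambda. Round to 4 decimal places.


R_target = 0.9847
lambda = 0.0213
-ln(0.9847) = 0.0154
T = 0.0154 / 0.0213
T = 0.7239

0.7239


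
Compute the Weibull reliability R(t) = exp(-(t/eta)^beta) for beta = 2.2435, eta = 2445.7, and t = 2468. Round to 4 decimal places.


beta = 2.2435, eta = 2445.7, t = 2468
t/eta = 2468 / 2445.7 = 1.0091
(t/eta)^beta = 1.0091^2.2435 = 1.0206
R(t) = exp(-1.0206)
R(t) = 0.3604

0.3604


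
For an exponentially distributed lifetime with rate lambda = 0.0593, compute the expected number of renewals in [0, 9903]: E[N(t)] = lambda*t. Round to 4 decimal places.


lambda = 0.0593
t = 9903
E[N(t)] = lambda * t
E[N(t)] = 0.0593 * 9903
E[N(t)] = 587.2479

587.2479


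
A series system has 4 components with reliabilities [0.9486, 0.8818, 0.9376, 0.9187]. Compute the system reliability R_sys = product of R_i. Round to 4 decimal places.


Components: [0.9486, 0.8818, 0.9376, 0.9187]
After component 1 (R=0.9486): product = 0.9486
After component 2 (R=0.8818): product = 0.8365
After component 3 (R=0.9376): product = 0.7843
After component 4 (R=0.9187): product = 0.7205
R_sys = 0.7205

0.7205


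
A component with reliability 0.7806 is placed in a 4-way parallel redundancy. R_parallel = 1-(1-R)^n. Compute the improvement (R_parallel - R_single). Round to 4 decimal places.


R_single = 0.7806, n = 4
1 - R_single = 0.2194
(1 - R_single)^n = 0.2194^4 = 0.0023
R_parallel = 1 - 0.0023 = 0.9977
Improvement = 0.9977 - 0.7806
Improvement = 0.2171

0.2171


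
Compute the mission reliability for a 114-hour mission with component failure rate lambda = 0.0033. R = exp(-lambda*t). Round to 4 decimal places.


lambda = 0.0033
mission_time = 114
lambda * t = 0.0033 * 114 = 0.3762
R = exp(-0.3762)
R = 0.6865

0.6865


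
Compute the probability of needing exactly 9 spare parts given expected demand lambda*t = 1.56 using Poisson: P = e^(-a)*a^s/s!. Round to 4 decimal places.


a = 1.56, s = 9
e^(-a) = e^(-1.56) = 0.2101
a^s = 1.56^9 = 54.7169
s! = 362880
P = 0.2101 * 54.7169 / 362880
P = 0.0

0.0


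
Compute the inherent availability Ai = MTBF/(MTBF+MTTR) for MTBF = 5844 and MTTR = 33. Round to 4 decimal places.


MTBF = 5844
MTTR = 33
MTBF + MTTR = 5877
Ai = 5844 / 5877
Ai = 0.9944

0.9944


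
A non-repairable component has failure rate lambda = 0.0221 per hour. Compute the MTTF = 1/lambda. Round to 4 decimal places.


lambda = 0.0221
MTTF = 1 / 0.0221
MTTF = 45.2489

45.2489


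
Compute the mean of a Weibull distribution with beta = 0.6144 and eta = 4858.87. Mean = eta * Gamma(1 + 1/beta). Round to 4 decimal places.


beta = 0.6144, eta = 4858.87
1/beta = 1.6276
1 + 1/beta = 2.6276
Gamma(2.6276) = 1.4598
Mean = 4858.87 * 1.4598
Mean = 7093.1341

7093.1341


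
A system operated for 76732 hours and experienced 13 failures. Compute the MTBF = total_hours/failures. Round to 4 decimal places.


total_hours = 76732
failures = 13
MTBF = 76732 / 13
MTBF = 5902.4615

5902.4615


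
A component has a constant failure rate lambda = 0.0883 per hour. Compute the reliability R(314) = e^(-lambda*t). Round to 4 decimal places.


lambda = 0.0883
t = 314
lambda * t = 27.7262
R(t) = e^(-27.7262)
R(t) = 0.0

0.0


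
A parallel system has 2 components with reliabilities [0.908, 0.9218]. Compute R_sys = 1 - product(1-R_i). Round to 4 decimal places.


Components: [0.908, 0.9218]
(1 - 0.908) = 0.092, running product = 0.092
(1 - 0.9218) = 0.0782, running product = 0.0072
Product of (1-R_i) = 0.0072
R_sys = 1 - 0.0072 = 0.9928

0.9928


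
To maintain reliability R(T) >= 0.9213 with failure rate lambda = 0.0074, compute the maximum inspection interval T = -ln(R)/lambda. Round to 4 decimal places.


R_target = 0.9213
lambda = 0.0074
-ln(0.9213) = 0.082
T = 0.082 / 0.0074
T = 11.077

11.077


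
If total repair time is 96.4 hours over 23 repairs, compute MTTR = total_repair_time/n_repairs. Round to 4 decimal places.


total_repair_time = 96.4
n_repairs = 23
MTTR = 96.4 / 23
MTTR = 4.1913

4.1913


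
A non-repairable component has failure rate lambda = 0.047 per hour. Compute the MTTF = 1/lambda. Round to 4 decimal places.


lambda = 0.047
MTTF = 1 / 0.047
MTTF = 21.2766

21.2766


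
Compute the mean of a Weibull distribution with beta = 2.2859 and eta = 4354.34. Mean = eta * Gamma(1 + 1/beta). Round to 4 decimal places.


beta = 2.2859, eta = 4354.34
1/beta = 0.4375
1 + 1/beta = 1.4375
Gamma(1.4375) = 0.8859
Mean = 4354.34 * 0.8859
Mean = 3857.3154

3857.3154


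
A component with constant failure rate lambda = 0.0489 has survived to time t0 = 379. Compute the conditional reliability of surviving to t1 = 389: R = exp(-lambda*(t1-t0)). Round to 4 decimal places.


lambda = 0.0489
t0 = 379, t1 = 389
t1 - t0 = 10
lambda * (t1-t0) = 0.0489 * 10 = 0.489
R = exp(-0.489)
R = 0.6132

0.6132


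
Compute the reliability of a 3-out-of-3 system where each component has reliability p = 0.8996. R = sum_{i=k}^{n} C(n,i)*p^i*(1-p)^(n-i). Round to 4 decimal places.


k = 3, n = 3, p = 0.8996
i=3: C(3,3)=1 * 0.8996^3 * 0.1004^0 = 0.728
R = sum of terms = 0.728

0.728


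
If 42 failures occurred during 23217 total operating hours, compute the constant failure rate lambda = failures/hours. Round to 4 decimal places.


failures = 42
total_hours = 23217
lambda = 42 / 23217
lambda = 0.0018

0.0018


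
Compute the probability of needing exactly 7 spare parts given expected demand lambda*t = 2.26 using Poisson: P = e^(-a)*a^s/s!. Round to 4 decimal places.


a = 2.26, s = 7
e^(-a) = e^(-2.26) = 0.1044
a^s = 2.26^7 = 301.1335
s! = 5040
P = 0.1044 * 301.1335 / 5040
P = 0.0062

0.0062


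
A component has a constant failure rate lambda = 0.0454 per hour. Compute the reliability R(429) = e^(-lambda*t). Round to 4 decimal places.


lambda = 0.0454
t = 429
lambda * t = 19.4766
R(t) = e^(-19.4766)
R(t) = 0.0

0.0


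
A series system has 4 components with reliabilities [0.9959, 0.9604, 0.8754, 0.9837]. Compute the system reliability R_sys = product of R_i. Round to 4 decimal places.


Components: [0.9959, 0.9604, 0.8754, 0.9837]
After component 1 (R=0.9959): product = 0.9959
After component 2 (R=0.9604): product = 0.9565
After component 3 (R=0.8754): product = 0.8373
After component 4 (R=0.9837): product = 0.8236
R_sys = 0.8236

0.8236


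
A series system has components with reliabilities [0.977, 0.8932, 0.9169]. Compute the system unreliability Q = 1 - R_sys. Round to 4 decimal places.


Components: [0.977, 0.8932, 0.9169]
After component 1: product = 0.977
After component 2: product = 0.8727
After component 3: product = 0.8001
R_sys = 0.8001
Q = 1 - 0.8001 = 0.1999

0.1999


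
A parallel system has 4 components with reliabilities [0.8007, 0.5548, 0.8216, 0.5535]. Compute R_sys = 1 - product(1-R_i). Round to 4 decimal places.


Components: [0.8007, 0.5548, 0.8216, 0.5535]
(1 - 0.8007) = 0.1993, running product = 0.1993
(1 - 0.5548) = 0.4452, running product = 0.0887
(1 - 0.8216) = 0.1784, running product = 0.0158
(1 - 0.5535) = 0.4465, running product = 0.0071
Product of (1-R_i) = 0.0071
R_sys = 1 - 0.0071 = 0.9929

0.9929


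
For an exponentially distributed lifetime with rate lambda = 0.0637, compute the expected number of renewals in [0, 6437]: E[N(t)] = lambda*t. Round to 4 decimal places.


lambda = 0.0637
t = 6437
E[N(t)] = lambda * t
E[N(t)] = 0.0637 * 6437
E[N(t)] = 410.0369

410.0369


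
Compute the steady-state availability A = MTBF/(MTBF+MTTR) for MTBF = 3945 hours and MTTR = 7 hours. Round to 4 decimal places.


MTBF = 3945
MTTR = 7
MTBF + MTTR = 3952
A = 3945 / 3952
A = 0.9982

0.9982


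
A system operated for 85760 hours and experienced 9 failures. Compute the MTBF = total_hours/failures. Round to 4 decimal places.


total_hours = 85760
failures = 9
MTBF = 85760 / 9
MTBF = 9528.8889

9528.8889


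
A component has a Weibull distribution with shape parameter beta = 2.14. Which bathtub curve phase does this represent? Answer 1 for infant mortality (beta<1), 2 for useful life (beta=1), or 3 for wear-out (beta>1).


beta = 2.14
Compare beta to 1:
beta < 1 => infant mortality (phase 1)
beta = 1 => useful life (phase 2)
beta > 1 => wear-out (phase 3)
Since beta = 2.14, this is wear-out (increasing failure rate)
Phase = 3

3


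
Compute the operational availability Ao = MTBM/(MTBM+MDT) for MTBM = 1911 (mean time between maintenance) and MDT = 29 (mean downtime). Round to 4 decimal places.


MTBM = 1911
MDT = 29
MTBM + MDT = 1940
Ao = 1911 / 1940
Ao = 0.9851

0.9851


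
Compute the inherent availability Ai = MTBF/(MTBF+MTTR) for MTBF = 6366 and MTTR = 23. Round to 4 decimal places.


MTBF = 6366
MTTR = 23
MTBF + MTTR = 6389
Ai = 6366 / 6389
Ai = 0.9964

0.9964


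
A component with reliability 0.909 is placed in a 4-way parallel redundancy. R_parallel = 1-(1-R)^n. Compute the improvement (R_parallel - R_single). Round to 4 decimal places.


R_single = 0.909, n = 4
1 - R_single = 0.091
(1 - R_single)^n = 0.091^4 = 0.0001
R_parallel = 1 - 0.0001 = 0.9999
Improvement = 0.9999 - 0.909
Improvement = 0.0909

0.0909


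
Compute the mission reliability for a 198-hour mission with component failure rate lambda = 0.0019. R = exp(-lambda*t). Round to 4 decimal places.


lambda = 0.0019
mission_time = 198
lambda * t = 0.0019 * 198 = 0.3762
R = exp(-0.3762)
R = 0.6865

0.6865


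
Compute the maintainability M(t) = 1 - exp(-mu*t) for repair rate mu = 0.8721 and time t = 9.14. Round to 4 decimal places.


mu = 0.8721, t = 9.14
mu * t = 0.8721 * 9.14 = 7.971
exp(-7.971) = 0.0003
M(t) = 1 - 0.0003
M(t) = 0.9997

0.9997


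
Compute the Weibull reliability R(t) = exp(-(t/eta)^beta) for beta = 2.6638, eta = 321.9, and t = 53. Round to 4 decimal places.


beta = 2.6638, eta = 321.9, t = 53
t/eta = 53 / 321.9 = 0.1646
(t/eta)^beta = 0.1646^2.6638 = 0.0082
R(t) = exp(-0.0082)
R(t) = 0.9918

0.9918


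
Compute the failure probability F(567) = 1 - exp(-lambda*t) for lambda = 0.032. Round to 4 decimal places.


lambda = 0.032, t = 567
lambda * t = 18.144
exp(-18.144) = 0.0
F(t) = 1 - 0.0
F(t) = 1.0

1.0


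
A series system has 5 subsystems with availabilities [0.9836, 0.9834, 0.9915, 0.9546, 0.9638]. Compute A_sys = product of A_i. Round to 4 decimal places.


Subsystems: [0.9836, 0.9834, 0.9915, 0.9546, 0.9638]
After subsystem 1 (A=0.9836): product = 0.9836
After subsystem 2 (A=0.9834): product = 0.9673
After subsystem 3 (A=0.9915): product = 0.9591
After subsystem 4 (A=0.9546): product = 0.9155
After subsystem 5 (A=0.9638): product = 0.8824
A_sys = 0.8824

0.8824


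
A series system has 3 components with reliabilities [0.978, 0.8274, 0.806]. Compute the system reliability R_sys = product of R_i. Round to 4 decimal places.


Components: [0.978, 0.8274, 0.806]
After component 1 (R=0.978): product = 0.978
After component 2 (R=0.8274): product = 0.8092
After component 3 (R=0.806): product = 0.6522
R_sys = 0.6522

0.6522


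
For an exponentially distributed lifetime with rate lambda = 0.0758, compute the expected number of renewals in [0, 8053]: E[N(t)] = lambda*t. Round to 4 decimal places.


lambda = 0.0758
t = 8053
E[N(t)] = lambda * t
E[N(t)] = 0.0758 * 8053
E[N(t)] = 610.4174

610.4174


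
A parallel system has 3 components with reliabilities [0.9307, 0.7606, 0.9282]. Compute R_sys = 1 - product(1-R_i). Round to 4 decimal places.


Components: [0.9307, 0.7606, 0.9282]
(1 - 0.9307) = 0.0693, running product = 0.0693
(1 - 0.7606) = 0.2394, running product = 0.0166
(1 - 0.9282) = 0.0718, running product = 0.0012
Product of (1-R_i) = 0.0012
R_sys = 1 - 0.0012 = 0.9988

0.9988


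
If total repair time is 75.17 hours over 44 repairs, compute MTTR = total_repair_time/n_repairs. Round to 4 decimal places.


total_repair_time = 75.17
n_repairs = 44
MTTR = 75.17 / 44
MTTR = 1.7084

1.7084


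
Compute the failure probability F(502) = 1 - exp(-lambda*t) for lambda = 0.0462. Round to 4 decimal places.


lambda = 0.0462, t = 502
lambda * t = 23.1924
exp(-23.1924) = 0.0
F(t) = 1 - 0.0
F(t) = 1.0

1.0


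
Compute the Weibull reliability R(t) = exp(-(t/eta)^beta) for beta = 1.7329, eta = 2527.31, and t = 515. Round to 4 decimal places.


beta = 1.7329, eta = 2527.31, t = 515
t/eta = 515 / 2527.31 = 0.2038
(t/eta)^beta = 0.2038^1.7329 = 0.0635
R(t) = exp(-0.0635)
R(t) = 0.9385

0.9385


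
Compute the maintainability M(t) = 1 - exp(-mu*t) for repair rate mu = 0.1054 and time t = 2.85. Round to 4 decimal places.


mu = 0.1054, t = 2.85
mu * t = 0.1054 * 2.85 = 0.3004
exp(-0.3004) = 0.7405
M(t) = 1 - 0.7405
M(t) = 0.2595

0.2595


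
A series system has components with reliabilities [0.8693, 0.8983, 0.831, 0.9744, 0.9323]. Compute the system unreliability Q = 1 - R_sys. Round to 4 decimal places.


Components: [0.8693, 0.8983, 0.831, 0.9744, 0.9323]
After component 1: product = 0.8693
After component 2: product = 0.7809
After component 3: product = 0.6489
After component 4: product = 0.6323
After component 5: product = 0.5895
R_sys = 0.5895
Q = 1 - 0.5895 = 0.4105

0.4105


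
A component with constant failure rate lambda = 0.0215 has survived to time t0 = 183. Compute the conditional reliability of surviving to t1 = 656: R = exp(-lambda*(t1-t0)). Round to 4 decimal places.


lambda = 0.0215
t0 = 183, t1 = 656
t1 - t0 = 473
lambda * (t1-t0) = 0.0215 * 473 = 10.1695
R = exp(-10.1695)
R = 0.0

0.0


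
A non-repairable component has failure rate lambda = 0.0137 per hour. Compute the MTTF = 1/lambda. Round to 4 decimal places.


lambda = 0.0137
MTTF = 1 / 0.0137
MTTF = 72.9927

72.9927


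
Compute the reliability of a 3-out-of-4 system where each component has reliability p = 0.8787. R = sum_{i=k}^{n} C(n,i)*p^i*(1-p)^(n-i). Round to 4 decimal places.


k = 3, n = 4, p = 0.8787
i=3: C(4,3)=4 * 0.8787^3 * 0.1213^1 = 0.3292
i=4: C(4,4)=1 * 0.8787^4 * 0.1213^0 = 0.5962
R = sum of terms = 0.9253

0.9253


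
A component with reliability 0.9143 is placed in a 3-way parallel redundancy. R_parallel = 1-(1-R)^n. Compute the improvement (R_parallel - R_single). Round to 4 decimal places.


R_single = 0.9143, n = 3
1 - R_single = 0.0857
(1 - R_single)^n = 0.0857^3 = 0.0006
R_parallel = 1 - 0.0006 = 0.9994
Improvement = 0.9994 - 0.9143
Improvement = 0.0851

0.0851


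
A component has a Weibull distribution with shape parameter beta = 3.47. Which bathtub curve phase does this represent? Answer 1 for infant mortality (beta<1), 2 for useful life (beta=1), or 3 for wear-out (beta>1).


beta = 3.47
Compare beta to 1:
beta < 1 => infant mortality (phase 1)
beta = 1 => useful life (phase 2)
beta > 1 => wear-out (phase 3)
Since beta = 3.47, this is wear-out (increasing failure rate)
Phase = 3

3


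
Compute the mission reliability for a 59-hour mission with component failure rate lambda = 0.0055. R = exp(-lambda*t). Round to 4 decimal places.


lambda = 0.0055
mission_time = 59
lambda * t = 0.0055 * 59 = 0.3245
R = exp(-0.3245)
R = 0.7229

0.7229


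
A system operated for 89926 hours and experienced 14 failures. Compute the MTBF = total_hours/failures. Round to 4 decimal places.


total_hours = 89926
failures = 14
MTBF = 89926 / 14
MTBF = 6423.2857

6423.2857


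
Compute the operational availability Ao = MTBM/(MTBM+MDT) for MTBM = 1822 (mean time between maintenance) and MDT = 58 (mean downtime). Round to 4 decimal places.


MTBM = 1822
MDT = 58
MTBM + MDT = 1880
Ao = 1822 / 1880
Ao = 0.9691

0.9691


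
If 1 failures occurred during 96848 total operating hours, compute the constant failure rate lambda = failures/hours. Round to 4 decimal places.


failures = 1
total_hours = 96848
lambda = 1 / 96848
lambda = 0.0

0.0


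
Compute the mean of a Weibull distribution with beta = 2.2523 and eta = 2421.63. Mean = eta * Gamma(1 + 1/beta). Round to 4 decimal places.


beta = 2.2523, eta = 2421.63
1/beta = 0.444
1 + 1/beta = 1.444
Gamma(1.444) = 0.8857
Mean = 2421.63 * 0.8857
Mean = 2144.928

2144.928


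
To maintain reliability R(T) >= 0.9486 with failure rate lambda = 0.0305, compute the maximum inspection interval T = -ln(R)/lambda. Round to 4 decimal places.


R_target = 0.9486
lambda = 0.0305
-ln(0.9486) = 0.0528
T = 0.0528 / 0.0305
T = 1.7301

1.7301


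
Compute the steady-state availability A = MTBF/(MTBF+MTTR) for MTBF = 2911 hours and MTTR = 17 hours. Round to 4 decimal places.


MTBF = 2911
MTTR = 17
MTBF + MTTR = 2928
A = 2911 / 2928
A = 0.9942

0.9942


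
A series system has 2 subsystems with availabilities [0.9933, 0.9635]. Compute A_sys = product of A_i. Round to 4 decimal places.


Subsystems: [0.9933, 0.9635]
After subsystem 1 (A=0.9933): product = 0.9933
After subsystem 2 (A=0.9635): product = 0.957
A_sys = 0.957

0.957


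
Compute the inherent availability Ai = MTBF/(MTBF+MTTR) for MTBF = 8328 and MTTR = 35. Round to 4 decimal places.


MTBF = 8328
MTTR = 35
MTBF + MTTR = 8363
Ai = 8328 / 8363
Ai = 0.9958

0.9958


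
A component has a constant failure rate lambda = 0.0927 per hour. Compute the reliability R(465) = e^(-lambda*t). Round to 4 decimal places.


lambda = 0.0927
t = 465
lambda * t = 43.1055
R(t) = e^(-43.1055)
R(t) = 0.0

0.0


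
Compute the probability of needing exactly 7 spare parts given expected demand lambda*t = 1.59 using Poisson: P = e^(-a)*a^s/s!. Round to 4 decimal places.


a = 1.59, s = 7
e^(-a) = e^(-1.59) = 0.2039
a^s = 1.59^7 = 25.6909
s! = 5040
P = 0.2039 * 25.6909 / 5040
P = 0.001

0.001


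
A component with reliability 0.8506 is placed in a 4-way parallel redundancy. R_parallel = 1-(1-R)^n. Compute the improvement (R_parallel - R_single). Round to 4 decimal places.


R_single = 0.8506, n = 4
1 - R_single = 0.1494
(1 - R_single)^n = 0.1494^4 = 0.0005
R_parallel = 1 - 0.0005 = 0.9995
Improvement = 0.9995 - 0.8506
Improvement = 0.1489

0.1489


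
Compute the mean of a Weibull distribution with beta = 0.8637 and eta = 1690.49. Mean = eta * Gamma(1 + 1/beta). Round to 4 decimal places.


beta = 0.8637, eta = 1690.49
1/beta = 1.1578
1 + 1/beta = 2.1578
Gamma(2.1578) = 1.0773
Mean = 1690.49 * 1.0773
Mean = 1821.2368

1821.2368


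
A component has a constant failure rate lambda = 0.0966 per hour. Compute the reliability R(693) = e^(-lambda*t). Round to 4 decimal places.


lambda = 0.0966
t = 693
lambda * t = 66.9438
R(t) = e^(-66.9438)
R(t) = 0.0

0.0


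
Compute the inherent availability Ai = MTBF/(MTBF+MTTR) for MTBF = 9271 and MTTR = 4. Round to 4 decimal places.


MTBF = 9271
MTTR = 4
MTBF + MTTR = 9275
Ai = 9271 / 9275
Ai = 0.9996

0.9996
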